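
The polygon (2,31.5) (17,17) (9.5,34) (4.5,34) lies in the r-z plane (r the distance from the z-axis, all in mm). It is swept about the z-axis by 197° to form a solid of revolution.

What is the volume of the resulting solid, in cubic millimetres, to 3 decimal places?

Volume = 2503.153 mm³

Profile (r,z), 4 vertices: (2,31.5) (17,17) (9.5,34) (4.5,34)
edge 0: (2,31.5)→(17,17)  cross = 2·17 − 17·31.5 = -501.5000; (r_i+r_j)·cross = 19·-501.5000 = -9528.5000
edge 1: (17,17)→(9.5,34)  cross = 17·34 − 9.5·17 = 416.5000; (r_i+r_j)·cross = 26.5·416.5000 = 11037.2500
edge 2: (9.5,34)→(4.5,34)  cross = 9.5·34 − 4.5·34 = 170.0000; (r_i+r_j)·cross = 14·170.0000 = 2380.0000
edge 3: (4.5,34)→(2,31.5)  cross = 4.5·31.5 − 2·34 = 73.7500; (r_i+r_j)·cross = 6.5·73.7500 = 479.3750
Σcross = 158.7500 → A = |Σcross|/2 = 79.3750 mm²
Σ(r_i+r_j)·cross = 4368.1250 → first moment M = |Σ|/6 = 728.0208
R_c = M/A = 728.0208/79.3750 = 9.1719 mm
θ = 197° = 3.438299 rad
V = θ·R_c·A = 3.438299·9.1719·79.3750 = 2503.153 mm³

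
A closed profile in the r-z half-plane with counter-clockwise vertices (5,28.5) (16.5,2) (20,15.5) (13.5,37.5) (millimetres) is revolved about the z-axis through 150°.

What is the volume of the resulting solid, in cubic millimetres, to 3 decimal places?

Profile (r,z), 4 vertices: (5,28.5) (16.5,2) (20,15.5) (13.5,37.5)
edge 0: (5,28.5)→(16.5,2)  cross = 5·2 − 16.5·28.5 = -460.2500; (r_i+r_j)·cross = 21.5·-460.2500 = -9895.3750
edge 1: (16.5,2)→(20,15.5)  cross = 16.5·15.5 − 20·2 = 215.7500; (r_i+r_j)·cross = 36.5·215.7500 = 7874.8750
edge 2: (20,15.5)→(13.5,37.5)  cross = 20·37.5 − 13.5·15.5 = 540.7500; (r_i+r_j)·cross = 33.5·540.7500 = 18115.1250
edge 3: (13.5,37.5)→(5,28.5)  cross = 13.5·28.5 − 5·37.5 = 197.2500; (r_i+r_j)·cross = 18.5·197.2500 = 3649.1250
Σcross = 493.5000 → A = |Σcross|/2 = 246.7500 mm²
Σ(r_i+r_j)·cross = 19743.7500 → first moment M = |Σ|/6 = 3290.6250
R_c = M/A = 3290.6250/246.7500 = 13.3359 mm
θ = 150° = 2.617994 rad
V = θ·R_c·A = 2.617994·13.3359·246.7500 = 8614.836 mm³

Volume = 8614.836 mm³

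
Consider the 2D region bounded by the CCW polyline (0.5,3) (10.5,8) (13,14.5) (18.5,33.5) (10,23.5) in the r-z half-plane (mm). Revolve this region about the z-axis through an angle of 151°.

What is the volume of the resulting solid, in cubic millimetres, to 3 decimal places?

Volume = 4012.139 mm³

Profile (r,z), 5 vertices: (0.5,3) (10.5,8) (13,14.5) (18.5,33.5) (10,23.5)
edge 0: (0.5,3)→(10.5,8)  cross = 0.5·8 − 10.5·3 = -27.5000; (r_i+r_j)·cross = 11·-27.5000 = -302.5000
edge 1: (10.5,8)→(13,14.5)  cross = 10.5·14.5 − 13·8 = 48.2500; (r_i+r_j)·cross = 23.5·48.2500 = 1133.8750
edge 2: (13,14.5)→(18.5,33.5)  cross = 13·33.5 − 18.5·14.5 = 167.2500; (r_i+r_j)·cross = 31.5·167.2500 = 5268.3750
edge 3: (18.5,33.5)→(10,23.5)  cross = 18.5·23.5 − 10·33.5 = 99.7500; (r_i+r_j)·cross = 28.5·99.7500 = 2842.8750
edge 4: (10,23.5)→(0.5,3)  cross = 10·3 − 0.5·23.5 = 18.2500; (r_i+r_j)·cross = 10.5·18.2500 = 191.6250
Σcross = 306.0000 → A = |Σcross|/2 = 153.0000 mm²
Σ(r_i+r_j)·cross = 9134.2500 → first moment M = |Σ|/6 = 1522.3750
R_c = M/A = 1522.3750/153.0000 = 9.9502 mm
θ = 151° = 2.635447 rad
V = θ·R_c·A = 2.635447·9.9502·153.0000 = 4012.139 mm³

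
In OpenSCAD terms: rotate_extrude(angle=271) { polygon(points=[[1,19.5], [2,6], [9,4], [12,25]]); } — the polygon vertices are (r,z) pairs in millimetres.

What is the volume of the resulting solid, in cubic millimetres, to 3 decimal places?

Profile (r,z), 4 vertices: (1,19.5) (2,6) (9,4) (12,25)
edge 0: (1,19.5)→(2,6)  cross = 1·6 − 2·19.5 = -33.0000; (r_i+r_j)·cross = 3·-33.0000 = -99.0000
edge 1: (2,6)→(9,4)  cross = 2·4 − 9·6 = -46.0000; (r_i+r_j)·cross = 11·-46.0000 = -506.0000
edge 2: (9,4)→(12,25)  cross = 9·25 − 12·4 = 177.0000; (r_i+r_j)·cross = 21·177.0000 = 3717.0000
edge 3: (12,25)→(1,19.5)  cross = 12·19.5 − 1·25 = 209.0000; (r_i+r_j)·cross = 13·209.0000 = 2717.0000
Σcross = 307.0000 → A = |Σcross|/2 = 153.5000 mm²
Σ(r_i+r_j)·cross = 5829.0000 → first moment M = |Σ|/6 = 971.5000
R_c = M/A = 971.5000/153.5000 = 6.3290 mm
θ = 271° = 4.729842 rad
V = θ·R_c·A = 4.729842·6.3290·153.5000 = 4595.042 mm³

Volume = 4595.042 mm³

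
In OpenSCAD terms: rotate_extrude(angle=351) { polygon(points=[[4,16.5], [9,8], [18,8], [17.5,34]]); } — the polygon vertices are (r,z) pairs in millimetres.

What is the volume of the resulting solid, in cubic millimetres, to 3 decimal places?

Volume = 16930.131 mm³

Profile (r,z), 4 vertices: (4,16.5) (9,8) (18,8) (17.5,34)
edge 0: (4,16.5)→(9,8)  cross = 4·8 − 9·16.5 = -116.5000; (r_i+r_j)·cross = 13·-116.5000 = -1514.5000
edge 1: (9,8)→(18,8)  cross = 9·8 − 18·8 = -72.0000; (r_i+r_j)·cross = 27·-72.0000 = -1944.0000
edge 2: (18,8)→(17.5,34)  cross = 18·34 − 17.5·8 = 472.0000; (r_i+r_j)·cross = 35.5·472.0000 = 16756.0000
edge 3: (17.5,34)→(4,16.5)  cross = 17.5·16.5 − 4·34 = 152.7500; (r_i+r_j)·cross = 21.5·152.7500 = 3284.1250
Σcross = 436.2500 → A = |Σcross|/2 = 218.1250 mm²
Σ(r_i+r_j)·cross = 16581.6250 → first moment M = |Σ|/6 = 2763.6042
R_c = M/A = 2763.6042/218.1250 = 12.6698 mm
θ = 351° = 6.126106 rad
V = θ·R_c·A = 6.126106·12.6698·218.1250 = 16930.131 mm³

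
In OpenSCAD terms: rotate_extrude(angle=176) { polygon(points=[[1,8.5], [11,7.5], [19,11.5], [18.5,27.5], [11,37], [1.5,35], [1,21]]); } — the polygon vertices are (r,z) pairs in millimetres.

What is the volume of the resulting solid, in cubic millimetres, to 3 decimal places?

Profile (r,z), 7 vertices: (1,8.5) (11,7.5) (19,11.5) (18.5,27.5) (11,37) (1.5,35) (1,21)
edge 0: (1,8.5)→(11,7.5)  cross = 1·7.5 − 11·8.5 = -86.0000; (r_i+r_j)·cross = 12·-86.0000 = -1032.0000
edge 1: (11,7.5)→(19,11.5)  cross = 11·11.5 − 19·7.5 = -16.0000; (r_i+r_j)·cross = 30·-16.0000 = -480.0000
edge 2: (19,11.5)→(18.5,27.5)  cross = 19·27.5 − 18.5·11.5 = 309.7500; (r_i+r_j)·cross = 37.5·309.7500 = 11615.6250
edge 3: (18.5,27.5)→(11,37)  cross = 18.5·37 − 11·27.5 = 382.0000; (r_i+r_j)·cross = 29.5·382.0000 = 11269.0000
edge 4: (11,37)→(1.5,35)  cross = 11·35 − 1.5·37 = 329.5000; (r_i+r_j)·cross = 12.5·329.5000 = 4118.7500
edge 5: (1.5,35)→(1,21)  cross = 1.5·21 − 1·35 = -3.5000; (r_i+r_j)·cross = 2.5·-3.5000 = -8.7500
edge 6: (1,21)→(1,8.5)  cross = 1·8.5 − 1·21 = -12.5000; (r_i+r_j)·cross = 2·-12.5000 = -25.0000
Σcross = 903.2500 → A = |Σcross|/2 = 451.6250 mm²
Σ(r_i+r_j)·cross = 25457.6250 → first moment M = |Σ|/6 = 4242.9375
R_c = M/A = 4242.9375/451.6250 = 9.3948 mm
θ = 176° = 3.071779 rad
V = θ·R_c·A = 3.071779·9.3948·451.6250 = 13033.368 mm³

Volume = 13033.368 mm³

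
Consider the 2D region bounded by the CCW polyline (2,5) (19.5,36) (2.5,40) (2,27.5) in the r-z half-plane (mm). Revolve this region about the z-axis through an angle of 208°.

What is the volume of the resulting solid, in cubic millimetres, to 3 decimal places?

Volume = 8713.364 mm³

Profile (r,z), 4 vertices: (2,5) (19.5,36) (2.5,40) (2,27.5)
edge 0: (2,5)→(19.5,36)  cross = 2·36 − 19.5·5 = -25.5000; (r_i+r_j)·cross = 21.5·-25.5000 = -548.2500
edge 1: (19.5,36)→(2.5,40)  cross = 19.5·40 − 2.5·36 = 690.0000; (r_i+r_j)·cross = 22·690.0000 = 15180.0000
edge 2: (2.5,40)→(2,27.5)  cross = 2.5·27.5 − 2·40 = -11.2500; (r_i+r_j)·cross = 4.5·-11.2500 = -50.6250
edge 3: (2,27.5)→(2,5)  cross = 2·5 − 2·27.5 = -45.0000; (r_i+r_j)·cross = 4·-45.0000 = -180.0000
Σcross = 608.2500 → A = |Σcross|/2 = 304.1250 mm²
Σ(r_i+r_j)·cross = 14401.1250 → first moment M = |Σ|/6 = 2400.1875
R_c = M/A = 2400.1875/304.1250 = 7.8921 mm
θ = 208° = 3.630285 rad
V = θ·R_c·A = 3.630285·7.8921·304.1250 = 8713.364 mm³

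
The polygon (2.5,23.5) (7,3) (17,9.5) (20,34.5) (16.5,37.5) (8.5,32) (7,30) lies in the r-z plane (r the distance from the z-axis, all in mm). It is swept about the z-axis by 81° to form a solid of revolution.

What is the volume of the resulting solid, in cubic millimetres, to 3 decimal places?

Volume = 6293.484 mm³

Profile (r,z), 7 vertices: (2.5,23.5) (7,3) (17,9.5) (20,34.5) (16.5,37.5) (8.5,32) (7,30)
edge 0: (2.5,23.5)→(7,3)  cross = 2.5·3 − 7·23.5 = -157.0000; (r_i+r_j)·cross = 9.5·-157.0000 = -1491.5000
edge 1: (7,3)→(17,9.5)  cross = 7·9.5 − 17·3 = 15.5000; (r_i+r_j)·cross = 24·15.5000 = 372.0000
edge 2: (17,9.5)→(20,34.5)  cross = 17·34.5 − 20·9.5 = 396.5000; (r_i+r_j)·cross = 37·396.5000 = 14670.5000
edge 3: (20,34.5)→(16.5,37.5)  cross = 20·37.5 − 16.5·34.5 = 180.7500; (r_i+r_j)·cross = 36.5·180.7500 = 6597.3750
edge 4: (16.5,37.5)→(8.5,32)  cross = 16.5·32 − 8.5·37.5 = 209.2500; (r_i+r_j)·cross = 25·209.2500 = 5231.2500
edge 5: (8.5,32)→(7,30)  cross = 8.5·30 − 7·32 = 31.0000; (r_i+r_j)·cross = 15.5·31.0000 = 480.5000
edge 6: (7,30)→(2.5,23.5)  cross = 7·23.5 − 2.5·30 = 89.5000; (r_i+r_j)·cross = 9.5·89.5000 = 850.2500
Σcross = 765.5000 → A = |Σcross|/2 = 382.7500 mm²
Σ(r_i+r_j)·cross = 26710.3750 → first moment M = |Σ|/6 = 4451.7292
R_c = M/A = 4451.7292/382.7500 = 11.6309 mm
θ = 81° = 1.413717 rad
V = θ·R_c·A = 1.413717·11.6309·382.7500 = 6293.484 mm³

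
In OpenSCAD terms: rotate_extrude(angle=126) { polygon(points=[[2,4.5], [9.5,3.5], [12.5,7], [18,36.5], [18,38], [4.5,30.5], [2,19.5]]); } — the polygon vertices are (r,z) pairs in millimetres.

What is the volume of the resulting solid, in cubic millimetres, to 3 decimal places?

Volume = 7217.816 mm³

Profile (r,z), 7 vertices: (2,4.5) (9.5,3.5) (12.5,7) (18,36.5) (18,38) (4.5,30.5) (2,19.5)
edge 0: (2,4.5)→(9.5,3.5)  cross = 2·3.5 − 9.5·4.5 = -35.7500; (r_i+r_j)·cross = 11.5·-35.7500 = -411.1250
edge 1: (9.5,3.5)→(12.5,7)  cross = 9.5·7 − 12.5·3.5 = 22.7500; (r_i+r_j)·cross = 22·22.7500 = 500.5000
edge 2: (12.5,7)→(18,36.5)  cross = 12.5·36.5 − 18·7 = 330.2500; (r_i+r_j)·cross = 30.5·330.2500 = 10072.6250
edge 3: (18,36.5)→(18,38)  cross = 18·38 − 18·36.5 = 27.0000; (r_i+r_j)·cross = 36·27.0000 = 972.0000
edge 4: (18,38)→(4.5,30.5)  cross = 18·30.5 − 4.5·38 = 378.0000; (r_i+r_j)·cross = 22.5·378.0000 = 8505.0000
edge 5: (4.5,30.5)→(2,19.5)  cross = 4.5·19.5 − 2·30.5 = 26.7500; (r_i+r_j)·cross = 6.5·26.7500 = 173.8750
edge 6: (2,19.5)→(2,4.5)  cross = 2·4.5 − 2·19.5 = -30.0000; (r_i+r_j)·cross = 4·-30.0000 = -120.0000
Σcross = 719.0000 → A = |Σcross|/2 = 359.5000 mm²
Σ(r_i+r_j)·cross = 19692.8750 → first moment M = |Σ|/6 = 3282.1458
R_c = M/A = 3282.1458/359.5000 = 9.1298 mm
θ = 126° = 2.199115 rad
V = θ·R_c·A = 2.199115·9.1298·359.5000 = 7217.816 mm³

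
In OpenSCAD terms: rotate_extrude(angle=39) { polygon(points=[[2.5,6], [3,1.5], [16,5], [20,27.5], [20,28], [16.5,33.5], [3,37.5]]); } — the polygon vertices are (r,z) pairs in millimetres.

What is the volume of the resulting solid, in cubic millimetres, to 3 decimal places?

Volume = 3366.167 mm³

Profile (r,z), 7 vertices: (2.5,6) (3,1.5) (16,5) (20,27.5) (20,28) (16.5,33.5) (3,37.5)
edge 0: (2.5,6)→(3,1.5)  cross = 2.5·1.5 − 3·6 = -14.2500; (r_i+r_j)·cross = 5.5·-14.2500 = -78.3750
edge 1: (3,1.5)→(16,5)  cross = 3·5 − 16·1.5 = -9.0000; (r_i+r_j)·cross = 19·-9.0000 = -171.0000
edge 2: (16,5)→(20,27.5)  cross = 16·27.5 − 20·5 = 340.0000; (r_i+r_j)·cross = 36·340.0000 = 12240.0000
edge 3: (20,27.5)→(20,28)  cross = 20·28 − 20·27.5 = 10.0000; (r_i+r_j)·cross = 40·10.0000 = 400.0000
edge 4: (20,28)→(16.5,33.5)  cross = 20·33.5 − 16.5·28 = 208.0000; (r_i+r_j)·cross = 36.5·208.0000 = 7592.0000
edge 5: (16.5,33.5)→(3,37.5)  cross = 16.5·37.5 − 3·33.5 = 518.2500; (r_i+r_j)·cross = 19.5·518.2500 = 10105.8750
edge 6: (3,37.5)→(2.5,6)  cross = 3·6 − 2.5·37.5 = -75.7500; (r_i+r_j)·cross = 5.5·-75.7500 = -416.6250
Σcross = 977.2500 → A = |Σcross|/2 = 488.6250 mm²
Σ(r_i+r_j)·cross = 29671.8750 → first moment M = |Σ|/6 = 4945.3125
R_c = M/A = 4945.3125/488.6250 = 10.1209 mm
θ = 39° = 0.680678 rad
V = θ·R_c·A = 0.680678·10.1209·488.6250 = 3366.167 mm³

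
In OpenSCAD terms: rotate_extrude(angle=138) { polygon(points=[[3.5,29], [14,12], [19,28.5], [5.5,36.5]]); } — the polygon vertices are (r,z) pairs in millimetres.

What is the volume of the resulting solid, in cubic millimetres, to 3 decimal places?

Volume = 5101.770 mm³

Profile (r,z), 4 vertices: (3.5,29) (14,12) (19,28.5) (5.5,36.5)
edge 0: (3.5,29)→(14,12)  cross = 3.5·12 − 14·29 = -364.0000; (r_i+r_j)·cross = 17.5·-364.0000 = -6370.0000
edge 1: (14,12)→(19,28.5)  cross = 14·28.5 − 19·12 = 171.0000; (r_i+r_j)·cross = 33·171.0000 = 5643.0000
edge 2: (19,28.5)→(5.5,36.5)  cross = 19·36.5 − 5.5·28.5 = 536.7500; (r_i+r_j)·cross = 24.5·536.7500 = 13150.3750
edge 3: (5.5,36.5)→(3.5,29)  cross = 5.5·29 − 3.5·36.5 = 31.7500; (r_i+r_j)·cross = 9·31.7500 = 285.7500
Σcross = 375.5000 → A = |Σcross|/2 = 187.7500 mm²
Σ(r_i+r_j)·cross = 12709.1250 → first moment M = |Σ|/6 = 2118.1875
R_c = M/A = 2118.1875/187.7500 = 11.2820 mm
θ = 138° = 2.408554 rad
V = θ·R_c·A = 2.408554·11.2820·187.7500 = 5101.770 mm³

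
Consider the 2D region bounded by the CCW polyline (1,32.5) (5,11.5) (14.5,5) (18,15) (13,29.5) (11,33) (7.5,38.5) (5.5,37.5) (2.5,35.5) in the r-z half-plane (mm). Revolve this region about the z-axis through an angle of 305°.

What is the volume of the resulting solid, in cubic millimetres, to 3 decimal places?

Profile (r,z), 9 vertices: (1,32.5) (5,11.5) (14.5,5) (18,15) (13,29.5) (11,33) (7.5,38.5) (5.5,37.5) (2.5,35.5)
edge 0: (1,32.5)→(5,11.5)  cross = 1·11.5 − 5·32.5 = -151.0000; (r_i+r_j)·cross = 6·-151.0000 = -906.0000
edge 1: (5,11.5)→(14.5,5)  cross = 5·5 − 14.5·11.5 = -141.7500; (r_i+r_j)·cross = 19.5·-141.7500 = -2764.1250
edge 2: (14.5,5)→(18,15)  cross = 14.5·15 − 18·5 = 127.5000; (r_i+r_j)·cross = 32.5·127.5000 = 4143.7500
edge 3: (18,15)→(13,29.5)  cross = 18·29.5 − 13·15 = 336.0000; (r_i+r_j)·cross = 31·336.0000 = 10416.0000
edge 4: (13,29.5)→(11,33)  cross = 13·33 − 11·29.5 = 104.5000; (r_i+r_j)·cross = 24·104.5000 = 2508.0000
edge 5: (11,33)→(7.5,38.5)  cross = 11·38.5 − 7.5·33 = 176.0000; (r_i+r_j)·cross = 18.5·176.0000 = 3256.0000
edge 6: (7.5,38.5)→(5.5,37.5)  cross = 7.5·37.5 − 5.5·38.5 = 69.5000; (r_i+r_j)·cross = 13·69.5000 = 903.5000
edge 7: (5.5,37.5)→(2.5,35.5)  cross = 5.5·35.5 − 2.5·37.5 = 101.5000; (r_i+r_j)·cross = 8·101.5000 = 812.0000
edge 8: (2.5,35.5)→(1,32.5)  cross = 2.5·32.5 − 1·35.5 = 45.7500; (r_i+r_j)·cross = 3.5·45.7500 = 160.1250
Σcross = 668.0000 → A = |Σcross|/2 = 334.0000 mm²
Σ(r_i+r_j)·cross = 18529.2500 → first moment M = |Σ|/6 = 3088.2083
R_c = M/A = 3088.2083/334.0000 = 9.2461 mm
θ = 305° = 5.323254 rad
V = θ·R_c·A = 5.323254·9.2461·334.0000 = 16439.318 mm³

Volume = 16439.318 mm³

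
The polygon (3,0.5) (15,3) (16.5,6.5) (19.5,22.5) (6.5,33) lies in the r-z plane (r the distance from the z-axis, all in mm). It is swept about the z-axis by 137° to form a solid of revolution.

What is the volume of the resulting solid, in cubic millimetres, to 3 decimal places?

Profile (r,z), 5 vertices: (3,0.5) (15,3) (16.5,6.5) (19.5,22.5) (6.5,33)
edge 0: (3,0.5)→(15,3)  cross = 3·3 − 15·0.5 = 1.5000; (r_i+r_j)·cross = 18·1.5000 = 27.0000
edge 1: (15,3)→(16.5,6.5)  cross = 15·6.5 − 16.5·3 = 48.0000; (r_i+r_j)·cross = 31.5·48.0000 = 1512.0000
edge 2: (16.5,6.5)→(19.5,22.5)  cross = 16.5·22.5 − 19.5·6.5 = 244.5000; (r_i+r_j)·cross = 36·244.5000 = 8802.0000
edge 3: (19.5,22.5)→(6.5,33)  cross = 19.5·33 − 6.5·22.5 = 497.2500; (r_i+r_j)·cross = 26·497.2500 = 12928.5000
edge 4: (6.5,33)→(3,0.5)  cross = 6.5·0.5 − 3·33 = -95.7500; (r_i+r_j)·cross = 9.5·-95.7500 = -909.6250
Σcross = 695.5000 → A = |Σcross|/2 = 347.7500 mm²
Σ(r_i+r_j)·cross = 22359.8750 → first moment M = |Σ|/6 = 3726.6458
R_c = M/A = 3726.6458/347.7500 = 10.7165 mm
θ = 137° = 2.391101 rad
V = θ·R_c·A = 2.391101·10.7165·347.7500 = 8910.787 mm³

Volume = 8910.787 mm³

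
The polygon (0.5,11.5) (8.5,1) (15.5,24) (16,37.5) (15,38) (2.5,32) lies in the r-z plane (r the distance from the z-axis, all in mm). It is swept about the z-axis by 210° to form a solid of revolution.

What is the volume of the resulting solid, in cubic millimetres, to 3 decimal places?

Profile (r,z), 6 vertices: (0.5,11.5) (8.5,1) (15.5,24) (16,37.5) (15,38) (2.5,32)
edge 0: (0.5,11.5)→(8.5,1)  cross = 0.5·1 − 8.5·11.5 = -97.2500; (r_i+r_j)·cross = 9·-97.2500 = -875.2500
edge 1: (8.5,1)→(15.5,24)  cross = 8.5·24 − 15.5·1 = 188.5000; (r_i+r_j)·cross = 24·188.5000 = 4524.0000
edge 2: (15.5,24)→(16,37.5)  cross = 15.5·37.5 − 16·24 = 197.2500; (r_i+r_j)·cross = 31.5·197.2500 = 6213.3750
edge 3: (16,37.5)→(15,38)  cross = 16·38 − 15·37.5 = 45.5000; (r_i+r_j)·cross = 31·45.5000 = 1410.5000
edge 4: (15,38)→(2.5,32)  cross = 15·32 − 2.5·38 = 385.0000; (r_i+r_j)·cross = 17.5·385.0000 = 6737.5000
edge 5: (2.5,32)→(0.5,11.5)  cross = 2.5·11.5 − 0.5·32 = 12.7500; (r_i+r_j)·cross = 3·12.7500 = 38.2500
Σcross = 731.7500 → A = |Σcross|/2 = 365.8750 mm²
Σ(r_i+r_j)·cross = 18048.3750 → first moment M = |Σ|/6 = 3008.0625
R_c = M/A = 3008.0625/365.8750 = 8.2216 mm
θ = 210° = 3.665191 rad
V = θ·R_c·A = 3.665191·8.2216·365.8750 = 11025.125 mm³

Volume = 11025.125 mm³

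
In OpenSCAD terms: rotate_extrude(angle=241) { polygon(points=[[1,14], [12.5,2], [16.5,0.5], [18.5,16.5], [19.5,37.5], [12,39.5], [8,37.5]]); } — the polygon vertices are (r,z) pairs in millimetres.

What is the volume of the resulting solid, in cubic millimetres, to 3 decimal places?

Profile (r,z), 7 vertices: (1,14) (12.5,2) (16.5,0.5) (18.5,16.5) (19.5,37.5) (12,39.5) (8,37.5)
edge 0: (1,14)→(12.5,2)  cross = 1·2 − 12.5·14 = -173.0000; (r_i+r_j)·cross = 13.5·-173.0000 = -2335.5000
edge 1: (12.5,2)→(16.5,0.5)  cross = 12.5·0.5 − 16.5·2 = -26.7500; (r_i+r_j)·cross = 29·-26.7500 = -775.7500
edge 2: (16.5,0.5)→(18.5,16.5)  cross = 16.5·16.5 − 18.5·0.5 = 263.0000; (r_i+r_j)·cross = 35·263.0000 = 9205.0000
edge 3: (18.5,16.5)→(19.5,37.5)  cross = 18.5·37.5 − 19.5·16.5 = 372.0000; (r_i+r_j)·cross = 38·372.0000 = 14136.0000
edge 4: (19.5,37.5)→(12,39.5)  cross = 19.5·39.5 − 12·37.5 = 320.2500; (r_i+r_j)·cross = 31.5·320.2500 = 10087.8750
edge 5: (12,39.5)→(8,37.5)  cross = 12·37.5 − 8·39.5 = 134.0000; (r_i+r_j)·cross = 20·134.0000 = 2680.0000
edge 6: (8,37.5)→(1,14)  cross = 8·14 − 1·37.5 = 74.5000; (r_i+r_j)·cross = 9·74.5000 = 670.5000
Σcross = 964.0000 → A = |Σcross|/2 = 482.0000 mm²
Σ(r_i+r_j)·cross = 33668.1250 → first moment M = |Σ|/6 = 5611.3542
R_c = M/A = 5611.3542/482.0000 = 11.6418 mm
θ = 241° = 4.206243 rad
V = θ·R_c·A = 4.206243·11.6418·482.0000 = 23602.722 mm³

Volume = 23602.722 mm³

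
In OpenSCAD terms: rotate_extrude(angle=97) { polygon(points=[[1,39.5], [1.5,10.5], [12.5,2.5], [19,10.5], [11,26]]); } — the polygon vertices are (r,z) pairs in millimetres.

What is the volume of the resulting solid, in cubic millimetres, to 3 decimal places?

Volume = 4793.431 mm³

Profile (r,z), 5 vertices: (1,39.5) (1.5,10.5) (12.5,2.5) (19,10.5) (11,26)
edge 0: (1,39.5)→(1.5,10.5)  cross = 1·10.5 − 1.5·39.5 = -48.7500; (r_i+r_j)·cross = 2.5·-48.7500 = -121.8750
edge 1: (1.5,10.5)→(12.5,2.5)  cross = 1.5·2.5 − 12.5·10.5 = -127.5000; (r_i+r_j)·cross = 14·-127.5000 = -1785.0000
edge 2: (12.5,2.5)→(19,10.5)  cross = 12.5·10.5 − 19·2.5 = 83.7500; (r_i+r_j)·cross = 31.5·83.7500 = 2638.1250
edge 3: (19,10.5)→(11,26)  cross = 19·26 − 11·10.5 = 378.5000; (r_i+r_j)·cross = 30·378.5000 = 11355.0000
edge 4: (11,26)→(1,39.5)  cross = 11·39.5 − 1·26 = 408.5000; (r_i+r_j)·cross = 12·408.5000 = 4902.0000
Σcross = 694.5000 → A = |Σcross|/2 = 347.2500 mm²
Σ(r_i+r_j)·cross = 16988.2500 → first moment M = |Σ|/6 = 2831.3750
R_c = M/A = 2831.3750/347.2500 = 8.1537 mm
θ = 97° = 1.692969 rad
V = θ·R_c·A = 1.692969·8.1537·347.2500 = 4793.431 mm³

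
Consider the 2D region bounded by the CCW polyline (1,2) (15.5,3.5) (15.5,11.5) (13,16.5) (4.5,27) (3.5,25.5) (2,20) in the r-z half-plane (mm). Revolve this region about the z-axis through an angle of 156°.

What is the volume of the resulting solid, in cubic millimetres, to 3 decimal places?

Volume = 5209.459 mm³

Profile (r,z), 7 vertices: (1,2) (15.5,3.5) (15.5,11.5) (13,16.5) (4.5,27) (3.5,25.5) (2,20)
edge 0: (1,2)→(15.5,3.5)  cross = 1·3.5 − 15.5·2 = -27.5000; (r_i+r_j)·cross = 16.5·-27.5000 = -453.7500
edge 1: (15.5,3.5)→(15.5,11.5)  cross = 15.5·11.5 − 15.5·3.5 = 124.0000; (r_i+r_j)·cross = 31·124.0000 = 3844.0000
edge 2: (15.5,11.5)→(13,16.5)  cross = 15.5·16.5 − 13·11.5 = 106.2500; (r_i+r_j)·cross = 28.5·106.2500 = 3028.1250
edge 3: (13,16.5)→(4.5,27)  cross = 13·27 − 4.5·16.5 = 276.7500; (r_i+r_j)·cross = 17.5·276.7500 = 4843.1250
edge 4: (4.5,27)→(3.5,25.5)  cross = 4.5·25.5 − 3.5·27 = 20.2500; (r_i+r_j)·cross = 8·20.2500 = 162.0000
edge 5: (3.5,25.5)→(2,20)  cross = 3.5·20 − 2·25.5 = 19.0000; (r_i+r_j)·cross = 5.5·19.0000 = 104.5000
edge 6: (2,20)→(1,2)  cross = 2·2 − 1·20 = -16.0000; (r_i+r_j)·cross = 3·-16.0000 = -48.0000
Σcross = 502.7500 → A = |Σcross|/2 = 251.3750 mm²
Σ(r_i+r_j)·cross = 11480.0000 → first moment M = |Σ|/6 = 1913.3333
R_c = M/A = 1913.3333/251.3750 = 7.6115 mm
θ = 156° = 2.722714 rad
V = θ·R_c·A = 2.722714·7.6115·251.3750 = 5209.459 mm³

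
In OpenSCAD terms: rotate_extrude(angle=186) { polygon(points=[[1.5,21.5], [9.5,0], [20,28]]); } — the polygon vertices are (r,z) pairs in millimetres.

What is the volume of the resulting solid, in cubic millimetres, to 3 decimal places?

Profile (r,z), 3 vertices: (1.5,21.5) (9.5,0) (20,28)
edge 0: (1.5,21.5)→(9.5,0)  cross = 1.5·0 − 9.5·21.5 = -204.2500; (r_i+r_j)·cross = 11·-204.2500 = -2246.7500
edge 1: (9.5,0)→(20,28)  cross = 9.5·28 − 20·0 = 266.0000; (r_i+r_j)·cross = 29.5·266.0000 = 7847.0000
edge 2: (20,28)→(1.5,21.5)  cross = 20·21.5 − 1.5·28 = 388.0000; (r_i+r_j)·cross = 21.5·388.0000 = 8342.0000
Σcross = 449.7500 → A = |Σcross|/2 = 224.8750 mm²
Σ(r_i+r_j)·cross = 13942.2500 → first moment M = |Σ|/6 = 2323.7083
R_c = M/A = 2323.7083/224.8750 = 10.3333 mm
θ = 186° = 3.246312 rad
V = θ·R_c·A = 3.246312·10.3333·224.8750 = 7543.483 mm³

Volume = 7543.483 mm³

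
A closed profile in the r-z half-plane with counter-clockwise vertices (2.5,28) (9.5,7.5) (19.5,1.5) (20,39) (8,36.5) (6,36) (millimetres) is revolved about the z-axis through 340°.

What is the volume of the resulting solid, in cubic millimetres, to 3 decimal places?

Profile (r,z), 6 vertices: (2.5,28) (9.5,7.5) (19.5,1.5) (20,39) (8,36.5) (6,36)
edge 0: (2.5,28)→(9.5,7.5)  cross = 2.5·7.5 − 9.5·28 = -247.2500; (r_i+r_j)·cross = 12·-247.2500 = -2967.0000
edge 1: (9.5,7.5)→(19.5,1.5)  cross = 9.5·1.5 − 19.5·7.5 = -132.0000; (r_i+r_j)·cross = 29·-132.0000 = -3828.0000
edge 2: (19.5,1.5)→(20,39)  cross = 19.5·39 − 20·1.5 = 730.5000; (r_i+r_j)·cross = 39.5·730.5000 = 28854.7500
edge 3: (20,39)→(8,36.5)  cross = 20·36.5 − 8·39 = 418.0000; (r_i+r_j)·cross = 28·418.0000 = 11704.0000
edge 4: (8,36.5)→(6,36)  cross = 8·36 − 6·36.5 = 69.0000; (r_i+r_j)·cross = 14·69.0000 = 966.0000
edge 5: (6,36)→(2.5,28)  cross = 6·28 − 2.5·36 = 78.0000; (r_i+r_j)·cross = 8.5·78.0000 = 663.0000
Σcross = 916.2500 → A = |Σcross|/2 = 458.1250 mm²
Σ(r_i+r_j)·cross = 35392.7500 → first moment M = |Σ|/6 = 5898.7917
R_c = M/A = 5898.7917/458.1250 = 12.8759 mm
θ = 340° = 5.934119 rad
V = θ·R_c·A = 5.934119·12.8759·458.1250 = 35004.134 mm³

Volume = 35004.134 mm³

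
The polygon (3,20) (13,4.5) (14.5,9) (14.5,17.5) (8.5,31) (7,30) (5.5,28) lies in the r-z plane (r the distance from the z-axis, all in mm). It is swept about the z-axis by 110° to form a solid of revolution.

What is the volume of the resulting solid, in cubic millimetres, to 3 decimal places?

Volume = 2933.589 mm³

Profile (r,z), 7 vertices: (3,20) (13,4.5) (14.5,9) (14.5,17.5) (8.5,31) (7,30) (5.5,28)
edge 0: (3,20)→(13,4.5)  cross = 3·4.5 − 13·20 = -246.5000; (r_i+r_j)·cross = 16·-246.5000 = -3944.0000
edge 1: (13,4.5)→(14.5,9)  cross = 13·9 − 14.5·4.5 = 51.7500; (r_i+r_j)·cross = 27.5·51.7500 = 1423.1250
edge 2: (14.5,9)→(14.5,17.5)  cross = 14.5·17.5 − 14.5·9 = 123.2500; (r_i+r_j)·cross = 29·123.2500 = 3574.2500
edge 3: (14.5,17.5)→(8.5,31)  cross = 14.5·31 − 8.5·17.5 = 300.7500; (r_i+r_j)·cross = 23·300.7500 = 6917.2500
edge 4: (8.5,31)→(7,30)  cross = 8.5·30 − 7·31 = 38.0000; (r_i+r_j)·cross = 15.5·38.0000 = 589.0000
edge 5: (7,30)→(5.5,28)  cross = 7·28 − 5.5·30 = 31.0000; (r_i+r_j)·cross = 12.5·31.0000 = 387.5000
edge 6: (5.5,28)→(3,20)  cross = 5.5·20 − 3·28 = 26.0000; (r_i+r_j)·cross = 8.5·26.0000 = 221.0000
Σcross = 324.2500 → A = |Σcross|/2 = 162.1250 mm²
Σ(r_i+r_j)·cross = 9168.1250 → first moment M = |Σ|/6 = 1528.0208
R_c = M/A = 1528.0208/162.1250 = 9.4250 mm
θ = 110° = 1.919862 rad
V = θ·R_c·A = 1.919862·9.4250·162.1250 = 2933.589 mm³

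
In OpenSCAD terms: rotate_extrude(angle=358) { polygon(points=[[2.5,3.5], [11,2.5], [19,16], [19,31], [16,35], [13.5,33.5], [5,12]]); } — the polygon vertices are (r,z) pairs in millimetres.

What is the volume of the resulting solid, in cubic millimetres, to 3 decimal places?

Profile (r,z), 7 vertices: (2.5,3.5) (11,2.5) (19,16) (19,31) (16,35) (13.5,33.5) (5,12)
edge 0: (2.5,3.5)→(11,2.5)  cross = 2.5·2.5 − 11·3.5 = -32.2500; (r_i+r_j)·cross = 13.5·-32.2500 = -435.3750
edge 1: (11,2.5)→(19,16)  cross = 11·16 − 19·2.5 = 128.5000; (r_i+r_j)·cross = 30·128.5000 = 3855.0000
edge 2: (19,16)→(19,31)  cross = 19·31 − 19·16 = 285.0000; (r_i+r_j)·cross = 38·285.0000 = 10830.0000
edge 3: (19,31)→(16,35)  cross = 19·35 − 16·31 = 169.0000; (r_i+r_j)·cross = 35·169.0000 = 5915.0000
edge 4: (16,35)→(13.5,33.5)  cross = 16·33.5 − 13.5·35 = 63.5000; (r_i+r_j)·cross = 29.5·63.5000 = 1873.2500
edge 5: (13.5,33.5)→(5,12)  cross = 13.5·12 − 5·33.5 = -5.5000; (r_i+r_j)·cross = 18.5·-5.5000 = -101.7500
edge 6: (5,12)→(2.5,3.5)  cross = 5·3.5 − 2.5·12 = -12.5000; (r_i+r_j)·cross = 7.5·-12.5000 = -93.7500
Σcross = 595.7500 → A = |Σcross|/2 = 297.8750 mm²
Σ(r_i+r_j)·cross = 21842.3750 → first moment M = |Σ|/6 = 3640.3958
R_c = M/A = 3640.3958/297.8750 = 12.2212 mm
θ = 358° = 6.248279 rad
V = θ·R_c·A = 6.248279·12.2212·297.8750 = 22746.208 mm³

Volume = 22746.208 mm³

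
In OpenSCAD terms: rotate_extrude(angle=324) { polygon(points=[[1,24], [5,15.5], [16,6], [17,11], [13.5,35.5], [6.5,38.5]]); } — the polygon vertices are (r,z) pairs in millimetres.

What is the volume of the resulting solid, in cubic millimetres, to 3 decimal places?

Profile (r,z), 6 vertices: (1,24) (5,15.5) (16,6) (17,11) (13.5,35.5) (6.5,38.5)
edge 0: (1,24)→(5,15.5)  cross = 1·15.5 − 5·24 = -104.5000; (r_i+r_j)·cross = 6·-104.5000 = -627.0000
edge 1: (5,15.5)→(16,6)  cross = 5·6 − 16·15.5 = -218.0000; (r_i+r_j)·cross = 21·-218.0000 = -4578.0000
edge 2: (16,6)→(17,11)  cross = 16·11 − 17·6 = 74.0000; (r_i+r_j)·cross = 33·74.0000 = 2442.0000
edge 3: (17,11)→(13.5,35.5)  cross = 17·35.5 − 13.5·11 = 455.0000; (r_i+r_j)·cross = 30.5·455.0000 = 13877.5000
edge 4: (13.5,35.5)→(6.5,38.5)  cross = 13.5·38.5 − 6.5·35.5 = 289.0000; (r_i+r_j)·cross = 20·289.0000 = 5780.0000
edge 5: (6.5,38.5)→(1,24)  cross = 6.5·24 − 1·38.5 = 117.5000; (r_i+r_j)·cross = 7.5·117.5000 = 881.2500
Σcross = 613.0000 → A = |Σcross|/2 = 306.5000 mm²
Σ(r_i+r_j)·cross = 17775.7500 → first moment M = |Σ|/6 = 2962.6250
R_c = M/A = 2962.6250/306.5000 = 9.6660 mm
θ = 324° = 5.654867 rad
V = θ·R_c·A = 5.654867·9.6660·306.5000 = 16753.250 mm³

Volume = 16753.250 mm³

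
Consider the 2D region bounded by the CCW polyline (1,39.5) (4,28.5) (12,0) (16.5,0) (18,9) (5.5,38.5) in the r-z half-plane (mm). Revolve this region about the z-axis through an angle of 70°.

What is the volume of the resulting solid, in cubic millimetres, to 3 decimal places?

Volume = 3112.944 mm³

Profile (r,z), 6 vertices: (1,39.5) (4,28.5) (12,0) (16.5,0) (18,9) (5.5,38.5)
edge 0: (1,39.5)→(4,28.5)  cross = 1·28.5 − 4·39.5 = -129.5000; (r_i+r_j)·cross = 5·-129.5000 = -647.5000
edge 1: (4,28.5)→(12,0)  cross = 4·0 − 12·28.5 = -342.0000; (r_i+r_j)·cross = 16·-342.0000 = -5472.0000
edge 2: (12,0)→(16.5,0)  cross = 12·0 − 16.5·0 = 0.0000; (r_i+r_j)·cross = 28.5·0.0000 = 0.0000
edge 3: (16.5,0)→(18,9)  cross = 16.5·9 − 18·0 = 148.5000; (r_i+r_j)·cross = 34.5·148.5000 = 5123.2500
edge 4: (18,9)→(5.5,38.5)  cross = 18·38.5 − 5.5·9 = 643.5000; (r_i+r_j)·cross = 23.5·643.5000 = 15122.2500
edge 5: (5.5,38.5)→(1,39.5)  cross = 5.5·39.5 − 1·38.5 = 178.7500; (r_i+r_j)·cross = 6.5·178.7500 = 1161.8750
Σcross = 499.2500 → A = |Σcross|/2 = 249.6250 mm²
Σ(r_i+r_j)·cross = 15287.8750 → first moment M = |Σ|/6 = 2547.9792
R_c = M/A = 2547.9792/249.6250 = 10.2072 mm
θ = 70° = 1.221730 rad
V = θ·R_c·A = 1.221730·10.2072·249.6250 = 3112.944 mm³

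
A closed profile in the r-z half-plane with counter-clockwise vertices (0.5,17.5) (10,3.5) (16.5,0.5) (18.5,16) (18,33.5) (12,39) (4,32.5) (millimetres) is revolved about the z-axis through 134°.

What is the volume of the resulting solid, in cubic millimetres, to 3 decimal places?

Volume = 12003.199 mm³

Profile (r,z), 7 vertices: (0.5,17.5) (10,3.5) (16.5,0.5) (18.5,16) (18,33.5) (12,39) (4,32.5)
edge 0: (0.5,17.5)→(10,3.5)  cross = 0.5·3.5 − 10·17.5 = -173.2500; (r_i+r_j)·cross = 10.5·-173.2500 = -1819.1250
edge 1: (10,3.5)→(16.5,0.5)  cross = 10·0.5 − 16.5·3.5 = -52.7500; (r_i+r_j)·cross = 26.5·-52.7500 = -1397.8750
edge 2: (16.5,0.5)→(18.5,16)  cross = 16.5·16 − 18.5·0.5 = 254.7500; (r_i+r_j)·cross = 35·254.7500 = 8916.2500
edge 3: (18.5,16)→(18,33.5)  cross = 18.5·33.5 − 18·16 = 331.7500; (r_i+r_j)·cross = 36.5·331.7500 = 12108.8750
edge 4: (18,33.5)→(12,39)  cross = 18·39 − 12·33.5 = 300.0000; (r_i+r_j)·cross = 30·300.0000 = 9000.0000
edge 5: (12,39)→(4,32.5)  cross = 12·32.5 − 4·39 = 234.0000; (r_i+r_j)·cross = 16·234.0000 = 3744.0000
edge 6: (4,32.5)→(0.5,17.5)  cross = 4·17.5 − 0.5·32.5 = 53.7500; (r_i+r_j)·cross = 4.5·53.7500 = 241.8750
Σcross = 948.2500 → A = |Σcross|/2 = 474.1250 mm²
Σ(r_i+r_j)·cross = 30794.0000 → first moment M = |Σ|/6 = 5132.3333
R_c = M/A = 5132.3333/474.1250 = 10.8249 mm
θ = 134° = 2.338741 rad
V = θ·R_c·A = 2.338741·10.8249·474.1250 = 12003.199 mm³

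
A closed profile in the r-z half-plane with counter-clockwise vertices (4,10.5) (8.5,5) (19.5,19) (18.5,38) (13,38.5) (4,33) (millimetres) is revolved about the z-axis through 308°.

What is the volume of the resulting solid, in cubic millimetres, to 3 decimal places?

Volume = 23793.588 mm³

Profile (r,z), 6 vertices: (4,10.5) (8.5,5) (19.5,19) (18.5,38) (13,38.5) (4,33)
edge 0: (4,10.5)→(8.5,5)  cross = 4·5 − 8.5·10.5 = -69.2500; (r_i+r_j)·cross = 12.5·-69.2500 = -865.6250
edge 1: (8.5,5)→(19.5,19)  cross = 8.5·19 − 19.5·5 = 64.0000; (r_i+r_j)·cross = 28·64.0000 = 1792.0000
edge 2: (19.5,19)→(18.5,38)  cross = 19.5·38 − 18.5·19 = 389.5000; (r_i+r_j)·cross = 38·389.5000 = 14801.0000
edge 3: (18.5,38)→(13,38.5)  cross = 18.5·38.5 − 13·38 = 218.2500; (r_i+r_j)·cross = 31.5·218.2500 = 6874.8750
edge 4: (13,38.5)→(4,33)  cross = 13·33 − 4·38.5 = 275.0000; (r_i+r_j)·cross = 17·275.0000 = 4675.0000
edge 5: (4,33)→(4,10.5)  cross = 4·10.5 − 4·33 = -90.0000; (r_i+r_j)·cross = 8·-90.0000 = -720.0000
Σcross = 787.5000 → A = |Σcross|/2 = 393.7500 mm²
Σ(r_i+r_j)·cross = 26557.2500 → first moment M = |Σ|/6 = 4426.2083
R_c = M/A = 4426.2083/393.7500 = 11.2412 mm
θ = 308° = 5.375614 rad
V = θ·R_c·A = 5.375614·11.2412·393.7500 = 23793.588 mm³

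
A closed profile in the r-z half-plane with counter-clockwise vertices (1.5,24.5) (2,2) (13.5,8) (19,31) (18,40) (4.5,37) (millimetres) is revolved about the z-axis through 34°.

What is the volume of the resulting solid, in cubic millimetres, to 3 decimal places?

Volume = 2677.005 mm³

Profile (r,z), 6 vertices: (1.5,24.5) (2,2) (13.5,8) (19,31) (18,40) (4.5,37)
edge 0: (1.5,24.5)→(2,2)  cross = 1.5·2 − 2·24.5 = -46.0000; (r_i+r_j)·cross = 3.5·-46.0000 = -161.0000
edge 1: (2,2)→(13.5,8)  cross = 2·8 − 13.5·2 = -11.0000; (r_i+r_j)·cross = 15.5·-11.0000 = -170.5000
edge 2: (13.5,8)→(19,31)  cross = 13.5·31 − 19·8 = 266.5000; (r_i+r_j)·cross = 32.5·266.5000 = 8661.2500
edge 3: (19,31)→(18,40)  cross = 19·40 − 18·31 = 202.0000; (r_i+r_j)·cross = 37·202.0000 = 7474.0000
edge 4: (18,40)→(4.5,37)  cross = 18·37 − 4.5·40 = 486.0000; (r_i+r_j)·cross = 22.5·486.0000 = 10935.0000
edge 5: (4.5,37)→(1.5,24.5)  cross = 4.5·24.5 − 1.5·37 = 54.7500; (r_i+r_j)·cross = 6·54.7500 = 328.5000
Σcross = 952.2500 → A = |Σcross|/2 = 476.1250 mm²
Σ(r_i+r_j)·cross = 27067.2500 → first moment M = |Σ|/6 = 4511.2083
R_c = M/A = 4511.2083/476.1250 = 9.4748 mm
θ = 34° = 0.593412 rad
V = θ·R_c·A = 0.593412·9.4748·476.1250 = 2677.005 mm³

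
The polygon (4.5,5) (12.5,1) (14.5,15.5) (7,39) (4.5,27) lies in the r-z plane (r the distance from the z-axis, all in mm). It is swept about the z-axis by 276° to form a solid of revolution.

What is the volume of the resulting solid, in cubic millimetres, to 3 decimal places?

Volume = 10391.708 mm³

Profile (r,z), 5 vertices: (4.5,5) (12.5,1) (14.5,15.5) (7,39) (4.5,27)
edge 0: (4.5,5)→(12.5,1)  cross = 4.5·1 − 12.5·5 = -58.0000; (r_i+r_j)·cross = 17·-58.0000 = -986.0000
edge 1: (12.5,1)→(14.5,15.5)  cross = 12.5·15.5 − 14.5·1 = 179.2500; (r_i+r_j)·cross = 27·179.2500 = 4839.7500
edge 2: (14.5,15.5)→(7,39)  cross = 14.5·39 − 7·15.5 = 457.0000; (r_i+r_j)·cross = 21.5·457.0000 = 9825.5000
edge 3: (7,39)→(4.5,27)  cross = 7·27 − 4.5·39 = 13.5000; (r_i+r_j)·cross = 11.5·13.5000 = 155.2500
edge 4: (4.5,27)→(4.5,5)  cross = 4.5·5 − 4.5·27 = -99.0000; (r_i+r_j)·cross = 9·-99.0000 = -891.0000
Σcross = 492.7500 → A = |Σcross|/2 = 246.3750 mm²
Σ(r_i+r_j)·cross = 12943.5000 → first moment M = |Σ|/6 = 2157.2500
R_c = M/A = 2157.2500/246.3750 = 8.7560 mm
θ = 276° = 4.817109 rad
V = θ·R_c·A = 4.817109·8.7560·246.3750 = 10391.708 mm³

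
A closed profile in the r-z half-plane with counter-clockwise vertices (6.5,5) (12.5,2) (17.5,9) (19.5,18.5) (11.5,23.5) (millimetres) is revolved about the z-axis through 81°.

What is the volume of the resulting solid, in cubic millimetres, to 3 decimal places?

Volume = 3007.859 mm³

Profile (r,z), 5 vertices: (6.5,5) (12.5,2) (17.5,9) (19.5,18.5) (11.5,23.5)
edge 0: (6.5,5)→(12.5,2)  cross = 6.5·2 − 12.5·5 = -49.5000; (r_i+r_j)·cross = 19·-49.5000 = -940.5000
edge 1: (12.5,2)→(17.5,9)  cross = 12.5·9 − 17.5·2 = 77.5000; (r_i+r_j)·cross = 30·77.5000 = 2325.0000
edge 2: (17.5,9)→(19.5,18.5)  cross = 17.5·18.5 − 19.5·9 = 148.2500; (r_i+r_j)·cross = 37·148.2500 = 5485.2500
edge 3: (19.5,18.5)→(11.5,23.5)  cross = 19.5·23.5 − 11.5·18.5 = 245.5000; (r_i+r_j)·cross = 31·245.5000 = 7610.5000
edge 4: (11.5,23.5)→(6.5,5)  cross = 11.5·5 − 6.5·23.5 = -95.2500; (r_i+r_j)·cross = 18·-95.2500 = -1714.5000
Σcross = 326.5000 → A = |Σcross|/2 = 163.2500 mm²
Σ(r_i+r_j)·cross = 12765.7500 → first moment M = |Σ|/6 = 2127.6250
R_c = M/A = 2127.6250/163.2500 = 13.0329 mm
θ = 81° = 1.413717 rad
V = θ·R_c·A = 1.413717·13.0329·163.2500 = 3007.859 mm³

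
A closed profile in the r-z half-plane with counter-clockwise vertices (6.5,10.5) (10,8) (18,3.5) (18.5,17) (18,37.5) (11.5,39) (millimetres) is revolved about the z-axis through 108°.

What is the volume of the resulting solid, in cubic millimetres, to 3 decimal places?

Volume = 7737.625 mm³

Profile (r,z), 6 vertices: (6.5,10.5) (10,8) (18,3.5) (18.5,17) (18,37.5) (11.5,39)
edge 0: (6.5,10.5)→(10,8)  cross = 6.5·8 − 10·10.5 = -53.0000; (r_i+r_j)·cross = 16.5·-53.0000 = -874.5000
edge 1: (10,8)→(18,3.5)  cross = 10·3.5 − 18·8 = -109.0000; (r_i+r_j)·cross = 28·-109.0000 = -3052.0000
edge 2: (18,3.5)→(18.5,17)  cross = 18·17 − 18.5·3.5 = 241.2500; (r_i+r_j)·cross = 36.5·241.2500 = 8805.6250
edge 3: (18.5,17)→(18,37.5)  cross = 18.5·37.5 − 18·17 = 387.7500; (r_i+r_j)·cross = 36.5·387.7500 = 14152.8750
edge 4: (18,37.5)→(11.5,39)  cross = 18·39 − 11.5·37.5 = 270.7500; (r_i+r_j)·cross = 29.5·270.7500 = 7987.1250
edge 5: (11.5,39)→(6.5,10.5)  cross = 11.5·10.5 − 6.5·39 = -132.7500; (r_i+r_j)·cross = 18·-132.7500 = -2389.5000
Σcross = 605.0000 → A = |Σcross|/2 = 302.5000 mm²
Σ(r_i+r_j)·cross = 24629.6250 → first moment M = |Σ|/6 = 4104.9375
R_c = M/A = 4104.9375/302.5000 = 13.5700 mm
θ = 108° = 1.884956 rad
V = θ·R_c·A = 1.884956·13.5700·302.5000 = 7737.625 mm³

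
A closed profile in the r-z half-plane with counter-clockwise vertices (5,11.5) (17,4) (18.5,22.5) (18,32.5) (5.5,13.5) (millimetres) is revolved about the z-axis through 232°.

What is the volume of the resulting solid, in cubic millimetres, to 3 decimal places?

Profile (r,z), 5 vertices: (5,11.5) (17,4) (18.5,22.5) (18,32.5) (5.5,13.5)
edge 0: (5,11.5)→(17,4)  cross = 5·4 − 17·11.5 = -175.5000; (r_i+r_j)·cross = 22·-175.5000 = -3861.0000
edge 1: (17,4)→(18.5,22.5)  cross = 17·22.5 − 18.5·4 = 308.5000; (r_i+r_j)·cross = 35.5·308.5000 = 10951.7500
edge 2: (18.5,22.5)→(18,32.5)  cross = 18.5·32.5 − 18·22.5 = 196.2500; (r_i+r_j)·cross = 36.5·196.2500 = 7163.1250
edge 3: (18,32.5)→(5.5,13.5)  cross = 18·13.5 − 5.5·32.5 = 64.2500; (r_i+r_j)·cross = 23.5·64.2500 = 1509.8750
edge 4: (5.5,13.5)→(5,11.5)  cross = 5.5·11.5 − 5·13.5 = -4.2500; (r_i+r_j)·cross = 10.5·-4.2500 = -44.6250
Σcross = 389.2500 → A = |Σcross|/2 = 194.6250 mm²
Σ(r_i+r_j)·cross = 15719.1250 → first moment M = |Σ|/6 = 2619.8542
R_c = M/A = 2619.8542/194.6250 = 13.4610 mm
θ = 232° = 4.049164 rad
V = θ·R_c·A = 4.049164·13.4610·194.6250 = 10608.219 mm³

Volume = 10608.219 mm³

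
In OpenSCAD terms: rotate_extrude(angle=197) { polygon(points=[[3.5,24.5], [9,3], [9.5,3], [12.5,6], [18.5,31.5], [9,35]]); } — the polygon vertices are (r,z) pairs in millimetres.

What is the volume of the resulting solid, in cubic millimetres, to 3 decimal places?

Profile (r,z), 6 vertices: (3.5,24.5) (9,3) (9.5,3) (12.5,6) (18.5,31.5) (9,35)
edge 0: (3.5,24.5)→(9,3)  cross = 3.5·3 − 9·24.5 = -210.0000; (r_i+r_j)·cross = 12.5·-210.0000 = -2625.0000
edge 1: (9,3)→(9.5,3)  cross = 9·3 − 9.5·3 = -1.5000; (r_i+r_j)·cross = 18.5·-1.5000 = -27.7500
edge 2: (9.5,3)→(12.5,6)  cross = 9.5·6 − 12.5·3 = 19.5000; (r_i+r_j)·cross = 22·19.5000 = 429.0000
edge 3: (12.5,6)→(18.5,31.5)  cross = 12.5·31.5 − 18.5·6 = 282.7500; (r_i+r_j)·cross = 31·282.7500 = 8765.2500
edge 4: (18.5,31.5)→(9,35)  cross = 18.5·35 − 9·31.5 = 364.0000; (r_i+r_j)·cross = 27.5·364.0000 = 10010.0000
edge 5: (9,35)→(3.5,24.5)  cross = 9·24.5 − 3.5·35 = 98.0000; (r_i+r_j)·cross = 12.5·98.0000 = 1225.0000
Σcross = 552.7500 → A = |Σcross|/2 = 276.3750 mm²
Σ(r_i+r_j)·cross = 17776.5000 → first moment M = |Σ|/6 = 2962.7500
R_c = M/A = 2962.7500/276.3750 = 10.7200 mm
θ = 197° = 3.438299 rad
V = θ·R_c·A = 3.438299·10.7200·276.3750 = 10186.819 mm³

Volume = 10186.819 mm³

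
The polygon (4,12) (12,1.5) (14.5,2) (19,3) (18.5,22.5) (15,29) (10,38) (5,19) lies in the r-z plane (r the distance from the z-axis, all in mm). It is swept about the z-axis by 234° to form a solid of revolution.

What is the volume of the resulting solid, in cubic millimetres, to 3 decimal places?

Profile (r,z), 8 vertices: (4,12) (12,1.5) (14.5,2) (19,3) (18.5,22.5) (15,29) (10,38) (5,19)
edge 0: (4,12)→(12,1.5)  cross = 4·1.5 − 12·12 = -138.0000; (r_i+r_j)·cross = 16·-138.0000 = -2208.0000
edge 1: (12,1.5)→(14.5,2)  cross = 12·2 − 14.5·1.5 = 2.2500; (r_i+r_j)·cross = 26.5·2.2500 = 59.6250
edge 2: (14.5,2)→(19,3)  cross = 14.5·3 − 19·2 = 5.5000; (r_i+r_j)·cross = 33.5·5.5000 = 184.2500
edge 3: (19,3)→(18.5,22.5)  cross = 19·22.5 − 18.5·3 = 372.0000; (r_i+r_j)·cross = 37.5·372.0000 = 13950.0000
edge 4: (18.5,22.5)→(15,29)  cross = 18.5·29 − 15·22.5 = 199.0000; (r_i+r_j)·cross = 33.5·199.0000 = 6666.5000
edge 5: (15,29)→(10,38)  cross = 15·38 − 10·29 = 280.0000; (r_i+r_j)·cross = 25·280.0000 = 7000.0000
edge 6: (10,38)→(5,19)  cross = 10·19 − 5·38 = 0.0000; (r_i+r_j)·cross = 15·0.0000 = 0.0000
edge 7: (5,19)→(4,12)  cross = 5·12 − 4·19 = -16.0000; (r_i+r_j)·cross = 9·-16.0000 = -144.0000
Σcross = 704.7500 → A = |Σcross|/2 = 352.3750 mm²
Σ(r_i+r_j)·cross = 25508.3750 → first moment M = |Σ|/6 = 4251.3958
R_c = M/A = 4251.3958/352.3750 = 12.0650 mm
θ = 234° = 4.084070 rad
V = θ·R_c·A = 4.084070·12.0650·352.3750 = 17363.000 mm³

Volume = 17363.000 mm³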